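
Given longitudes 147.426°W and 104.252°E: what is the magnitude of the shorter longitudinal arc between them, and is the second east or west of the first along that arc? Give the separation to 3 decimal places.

108.322° west

Raw difference: 104.252 − -147.426 = 251.678°.
Normalise into (−180°, 180°]: 251.678° − 360° = -108.322°.
Negative ⇒ the second point lies to the west; separation 108.322°.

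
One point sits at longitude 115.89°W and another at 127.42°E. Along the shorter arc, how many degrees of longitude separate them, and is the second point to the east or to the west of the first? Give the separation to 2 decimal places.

116.69° west

Raw difference: 127.42 − -115.89 = 243.31°.
Normalise into (−180°, 180°]: 243.31° − 360° = -116.69°.
Negative ⇒ the second point lies to the west; separation 116.69°.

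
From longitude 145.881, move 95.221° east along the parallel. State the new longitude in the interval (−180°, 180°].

Start at +145.881°; shift +95.221° → +241.102°.
+241.102° lies outside (−180°, 180°]; subtract 360° → -118.898°.

-118.898°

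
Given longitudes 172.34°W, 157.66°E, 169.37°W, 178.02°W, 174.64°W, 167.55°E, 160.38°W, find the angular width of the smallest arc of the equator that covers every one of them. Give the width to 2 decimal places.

Sort the longitudes: -178.02°, -174.64°, -172.34°, -169.37°, -160.38°, +157.66°, +167.55°.
Eastward gaps between consecutive values (wrapping around): 3.38°, 2.30°, 2.97°, 8.99°, 318.04°, 9.89°, 14.43°.
Largest gap = 318.04° ⇒ minimal covering band is its complement: 360° − 318.04° = 41.96°.
Band runs from +157.66° eastward to -160.38°, crossing the antimeridian.

41.96°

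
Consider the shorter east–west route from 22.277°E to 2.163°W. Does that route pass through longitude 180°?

Signed shortest Δλ = ((-2.163 − 22.277 + 180) mod 360) − 180 = -24.44°.
Going west by 24.44° from +22.277° reaches -2.163° without touching 180°.

No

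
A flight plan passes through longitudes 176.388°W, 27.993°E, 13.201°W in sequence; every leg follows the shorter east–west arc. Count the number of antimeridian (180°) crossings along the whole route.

Leg 1: -176.388° → +27.993°, shortest Δλ = -155.619° (west) — crosses 180°.
Leg 2: +27.993° → -13.201°, shortest Δλ = -41.194° (west) — does not cross 180°.
Total crossings: 1.

1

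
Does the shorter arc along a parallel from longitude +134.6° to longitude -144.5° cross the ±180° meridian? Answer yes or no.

Yes

Naïve |-144.5 − 134.6| = 279.1° > 180°, so the shorter arc goes the other way round — across 180°.
Signed shortest Δλ = ((-144.5 − 134.6 + 180) mod 360) − 180 = 80.9°.
Going east by 80.9° from +134.6° passes through 180° before reaching -144.5°.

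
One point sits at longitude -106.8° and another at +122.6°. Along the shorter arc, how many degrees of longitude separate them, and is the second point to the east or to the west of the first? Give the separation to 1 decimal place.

130.6° west

Raw difference: 122.6 − -106.8 = 229.4°.
Normalise into (−180°, 180°]: 229.4° − 360° = -130.6°.
Negative ⇒ the second point lies to the west; separation 130.6°.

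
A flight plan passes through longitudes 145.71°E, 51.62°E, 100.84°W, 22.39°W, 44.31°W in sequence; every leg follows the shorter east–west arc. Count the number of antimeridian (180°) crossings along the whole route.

0

Leg 1: +145.71° → +51.62°, shortest Δλ = -94.09° (west) — does not cross 180°.
Leg 2: +51.62° → -100.84°, shortest Δλ = -152.46° (west) — does not cross 180°.
Leg 3: -100.84° → -22.39°, shortest Δλ = 78.45° (east) — does not cross 180°.
Leg 4: -22.39° → -44.31°, shortest Δλ = -21.92° (west) — does not cross 180°.
Total crossings: 0.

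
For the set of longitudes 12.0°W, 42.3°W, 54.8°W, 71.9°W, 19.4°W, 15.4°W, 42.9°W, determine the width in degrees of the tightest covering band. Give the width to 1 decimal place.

59.9°

Sort the longitudes: -71.9°, -54.8°, -42.9°, -42.3°, -19.4°, -15.4°, -12.0°.
Eastward gaps between consecutive values (wrapping around): 17.1°, 11.9°, 0.6°, 22.9°, 4.0°, 3.4°, 300.1°.
Largest gap = 300.1° ⇒ minimal covering band is its complement: 360° − 300.1° = 59.9°.
Band runs from -71.9° eastward to -12.0°.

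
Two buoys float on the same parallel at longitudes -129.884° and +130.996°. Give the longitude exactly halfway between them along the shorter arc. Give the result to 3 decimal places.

-179.444°

Signed shortest Δλ from -129.884° to +130.996° is -99.120°.
Midpoint longitude = -129.884° + (-99.120°)/2 = -129.884° − 49.560° = -179.444°.
(The naïve average (-129.884 + +130.996)/2 = 0.556° is on the wrong side of the globe.)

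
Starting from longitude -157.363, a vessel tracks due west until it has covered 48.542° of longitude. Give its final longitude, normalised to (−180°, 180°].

Start at -157.363°; shift −48.542° → -205.905°.
-205.905° lies outside (−180°, 180°]; add 360° → +154.095°.

+154.095°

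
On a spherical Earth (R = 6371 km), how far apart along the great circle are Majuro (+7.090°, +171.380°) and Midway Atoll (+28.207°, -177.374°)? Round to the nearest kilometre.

Δλ = -177.374 − 171.380 = -348.754°; wrapped into (−180°, 180°]: 11.246°.
Δφ = 28.207 − 7.090 = 21.117°.
a = sin²(Δφ/2) + cos φ₁ · cos φ₂ · sin²(Δλ/2) = 0.041972.
c = 2·atan2(√a, √(1−a)) = 0.41267 rad → d = 6371·c ≈ 2629.09 km.

2629 km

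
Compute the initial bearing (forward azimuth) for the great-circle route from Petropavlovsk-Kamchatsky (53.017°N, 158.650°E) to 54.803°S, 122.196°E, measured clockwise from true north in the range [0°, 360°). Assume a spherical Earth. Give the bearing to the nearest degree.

202°

Δλ = 122.196 − 158.650 = -36.454°.
θ = atan2( sin Δλ · cos φ₂ , cos φ₁ · sin φ₂ − sin φ₁ · cos φ₂ · cos Δλ )
  = atan2(-0.34248, -0.86193) = -158.330° → normalised to [0°, 360°): 201.670°.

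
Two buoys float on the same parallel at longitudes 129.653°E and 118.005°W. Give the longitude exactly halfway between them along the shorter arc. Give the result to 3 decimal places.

Signed shortest Δλ from +129.653° to -118.005° is +112.342°.
Midpoint longitude = +129.653° + (+112.342°)/2 = +129.653° + 56.171° = +185.824°.
Normalise into (−180°, 180°]: -174.176°.
(The naïve average (+129.653 + -118.005)/2 = 5.824° is on the wrong side of the globe.)

174.176°W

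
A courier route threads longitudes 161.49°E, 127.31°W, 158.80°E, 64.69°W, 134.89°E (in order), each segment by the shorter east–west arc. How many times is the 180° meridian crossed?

4

Leg 1: +161.49° → -127.31°, shortest Δλ = 71.2° (east) — crosses 180°.
Leg 2: -127.31° → +158.80°, shortest Δλ = -73.89° (west) — crosses 180°.
Leg 3: +158.80° → -64.69°, shortest Δλ = 136.51° (east) — crosses 180°.
Leg 4: -64.69° → +134.89°, shortest Δλ = -160.42° (west) — crosses 180°.
Total crossings: 4.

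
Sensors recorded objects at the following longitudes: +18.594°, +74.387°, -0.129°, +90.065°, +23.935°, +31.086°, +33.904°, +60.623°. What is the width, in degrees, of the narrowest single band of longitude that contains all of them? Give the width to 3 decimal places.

Sort the longitudes: -0.129°, +18.594°, +23.935°, +31.086°, +33.904°, +60.623°, +74.387°, +90.065°.
Eastward gaps between consecutive values (wrapping around): 18.723°, 5.341°, 7.151°, 2.818°, 26.719°, 13.764°, 15.678°, 269.806°.
Largest gap = 269.806° ⇒ minimal covering band is its complement: 360° − 269.806° = 90.194°.
Band runs from -0.129° eastward to +90.065°.

90.194°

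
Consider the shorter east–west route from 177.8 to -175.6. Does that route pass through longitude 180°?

Yes

Naïve |-175.6 − 177.8| = 353.4° > 180°, so the shorter arc goes the other way round — across 180°.
Signed shortest Δλ = ((-175.6 − 177.8 + 180) mod 360) − 180 = 6.6°.
Going east by 6.6° from +177.8° passes through 180° before reaching -175.6°.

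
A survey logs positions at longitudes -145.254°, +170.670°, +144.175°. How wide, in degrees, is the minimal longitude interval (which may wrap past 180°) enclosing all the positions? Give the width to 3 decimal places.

70.571°

Sort the longitudes: -145.254°, +144.175°, +170.670°.
Eastward gaps between consecutive values (wrapping around): 289.429°, 26.495°, 44.076°.
Largest gap = 289.429° ⇒ minimal covering band is its complement: 360° − 289.429° = 70.571°.
Band runs from +144.175° eastward to -145.254°, crossing the antimeridian.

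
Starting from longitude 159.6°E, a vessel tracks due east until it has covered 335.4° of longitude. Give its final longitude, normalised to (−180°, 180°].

Start at +159.6°; shift +335.4° → +495.0°.
+495.0° lies outside (−180°, 180°]; subtract 360° → +135.0°.

135.0°E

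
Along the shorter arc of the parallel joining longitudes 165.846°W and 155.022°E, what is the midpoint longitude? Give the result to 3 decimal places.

Signed shortest Δλ from -165.846° to +155.022° is -39.132°.
Midpoint longitude = -165.846° + (-39.132°)/2 = -165.846° − 19.566° = -185.412°.
Normalise into (−180°, 180°]: +174.588°.
(The naïve average (-165.846 + +155.022)/2 = -5.412° is on the wrong side of the globe.)

174.588°E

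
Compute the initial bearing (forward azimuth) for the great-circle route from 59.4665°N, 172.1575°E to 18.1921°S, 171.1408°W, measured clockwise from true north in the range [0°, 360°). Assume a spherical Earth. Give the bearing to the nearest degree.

164°

Δλ = -171.1408 − 172.1575 = -343.2983°; wrapped into (−180°, 180°]: 16.7017°.
θ = atan2( sin Δλ · cos φ₂ , cos φ₁ · sin φ₂ − sin φ₁ · cos φ₂ · cos Δλ )
  = atan2(0.27302, -0.94237) = 163.843° → normalised to [0°, 360°): 163.843°.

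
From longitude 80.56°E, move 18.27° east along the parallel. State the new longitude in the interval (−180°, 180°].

98.83°E

Start at +80.56°; shift +18.27° → +98.83°.
+98.83° already lies in (−180°, 180°].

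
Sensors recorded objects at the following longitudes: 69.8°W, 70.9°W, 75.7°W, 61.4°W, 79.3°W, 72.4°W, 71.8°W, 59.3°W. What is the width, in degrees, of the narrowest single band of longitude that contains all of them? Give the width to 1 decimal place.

20.0°

Sort the longitudes: -79.3°, -75.7°, -72.4°, -71.8°, -70.9°, -69.8°, -61.4°, -59.3°.
Eastward gaps between consecutive values (wrapping around): 3.6°, 3.3°, 0.6°, 0.9°, 1.1°, 8.4°, 2.1°, 340.0°.
Largest gap = 340.0° ⇒ minimal covering band is its complement: 360° − 340.0° = 20.0°.
Band runs from -79.3° eastward to -59.3°.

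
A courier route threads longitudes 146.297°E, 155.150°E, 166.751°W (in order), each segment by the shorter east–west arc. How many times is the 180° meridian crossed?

Leg 1: +146.297° → +155.150°, shortest Δλ = 8.853° (east) — does not cross 180°.
Leg 2: +155.150° → -166.751°, shortest Δλ = 38.099° (east) — crosses 180°.
Total crossings: 1.

1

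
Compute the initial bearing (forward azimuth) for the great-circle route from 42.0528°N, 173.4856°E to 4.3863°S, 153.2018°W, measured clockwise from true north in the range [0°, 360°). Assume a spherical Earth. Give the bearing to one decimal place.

Δλ = -153.2018 − 173.4856 = -326.6874°; wrapped into (−180°, 180°]: 33.3126°.
θ = atan2( sin Δλ · cos φ₂ , cos φ₁ · sin φ₂ − sin φ₁ · cos φ₂ · cos Δλ )
  = atan2(0.54760, -0.61491) = 138.314° → normalised to [0°, 360°): 138.314°.

138.3°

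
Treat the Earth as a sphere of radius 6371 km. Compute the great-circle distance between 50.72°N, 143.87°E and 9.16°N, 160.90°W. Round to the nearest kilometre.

Δλ = -160.90 − 143.87 = -304.77°; wrapped into (−180°, 180°]: 55.23°.
Δφ = 9.16 − 50.72 = -41.56°.
a = sin²(Δφ/2) + cos φ₁ · cos φ₂ · sin²(Δλ/2) = 0.260164.
c = 2·atan2(√a, √(1−a)) = 1.07051 rad → d = 6371·c ≈ 6820.25 km.

6820 km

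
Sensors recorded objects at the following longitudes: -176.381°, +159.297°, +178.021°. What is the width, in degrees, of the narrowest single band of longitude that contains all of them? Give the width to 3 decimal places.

Sort the longitudes: -176.381°, +159.297°, +178.021°.
Eastward gaps between consecutive values (wrapping around): 335.678°, 18.724°, 5.598°.
Largest gap = 335.678° ⇒ minimal covering band is its complement: 360° − 335.678° = 24.322°.
Band runs from +159.297° eastward to -176.381°, crossing the antimeridian.

24.322°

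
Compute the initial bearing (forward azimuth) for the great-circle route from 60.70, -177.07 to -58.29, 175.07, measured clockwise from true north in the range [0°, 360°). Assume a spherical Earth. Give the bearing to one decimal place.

184.7°

Δλ = 175.07 − -177.07 = 352.14°; wrapped into (−180°, 180°]: -7.86°.
θ = atan2( sin Δλ · cos φ₂ , cos φ₁ · sin φ₂ − sin φ₁ · cos φ₂ · cos Δλ )
  = atan2(-0.07188, -0.87040) = -175.279° → normalised to [0°, 360°): 184.721°.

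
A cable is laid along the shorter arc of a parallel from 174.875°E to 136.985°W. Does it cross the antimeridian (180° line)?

Naïve |-136.985 − 174.875| = 311.86° > 180°, so the shorter arc goes the other way round — across 180°.
Signed shortest Δλ = ((-136.985 − 174.875 + 180) mod 360) − 180 = 48.14°.
Going east by 48.14° from +174.875° passes through 180° before reaching -136.985°.

Yes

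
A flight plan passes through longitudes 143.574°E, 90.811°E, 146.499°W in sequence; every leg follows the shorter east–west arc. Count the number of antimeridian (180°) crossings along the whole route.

1

Leg 1: +143.574° → +90.811°, shortest Δλ = -52.763° (west) — does not cross 180°.
Leg 2: +90.811° → -146.499°, shortest Δλ = 122.69° (east) — crosses 180°.
Total crossings: 1.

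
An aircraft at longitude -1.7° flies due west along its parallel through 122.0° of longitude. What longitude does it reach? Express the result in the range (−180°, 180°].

Start at -1.7°; shift −122.0° → -123.7°.
-123.7° already lies in (−180°, 180°].

-123.7°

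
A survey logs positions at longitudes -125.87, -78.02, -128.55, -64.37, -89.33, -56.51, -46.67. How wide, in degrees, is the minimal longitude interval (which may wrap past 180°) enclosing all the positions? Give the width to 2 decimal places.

81.88°

Sort the longitudes: -128.55°, -125.87°, -89.33°, -78.02°, -64.37°, -56.51°, -46.67°.
Eastward gaps between consecutive values (wrapping around): 2.68°, 36.54°, 11.31°, 13.65°, 7.86°, 9.84°, 278.12°.
Largest gap = 278.12° ⇒ minimal covering band is its complement: 360° − 278.12° = 81.88°.
Band runs from -128.55° eastward to -46.67°.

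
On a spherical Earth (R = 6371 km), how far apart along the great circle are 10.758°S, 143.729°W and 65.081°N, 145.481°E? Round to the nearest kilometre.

Δλ = 145.481 − -143.729 = 289.210°; wrapped into (−180°, 180°]: -70.790°.
Δφ = 65.081 − -10.758 = 75.839°.
a = sin²(Δφ/2) + cos φ₁ · cos φ₂ · sin²(Δλ/2) = 0.516544.
c = 2·atan2(√a, √(1−a)) = 1.60389 rad → d = 6371·c ≈ 10218.38 km.

10218 km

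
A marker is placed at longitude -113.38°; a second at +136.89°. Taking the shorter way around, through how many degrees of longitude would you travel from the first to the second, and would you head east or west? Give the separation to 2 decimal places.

Raw difference: 136.89 − -113.38 = 250.27°.
Normalise into (−180°, 180°]: 250.27° − 360° = -109.73°.
Negative ⇒ the second point lies to the west; separation 109.73°.

109.73° west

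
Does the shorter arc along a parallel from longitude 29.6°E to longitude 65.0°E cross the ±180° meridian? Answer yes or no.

No

Signed shortest Δλ = ((65.0 − 29.6 + 180) mod 360) − 180 = 35.4°.
Going east by 35.4° from +29.6° reaches +65.0° without touching 180°.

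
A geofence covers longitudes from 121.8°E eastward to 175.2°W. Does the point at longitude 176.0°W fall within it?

Yes

Band width going east from +121.8° to -175.2°: ((-175.2 − 121.8) mod 360) = 63.0°.
Offset of -176.0° east of the west edge: ((-176.0 − 121.8) mod 360) = 62.2°.
62.2° ≤ 63.0° ⇒ inside.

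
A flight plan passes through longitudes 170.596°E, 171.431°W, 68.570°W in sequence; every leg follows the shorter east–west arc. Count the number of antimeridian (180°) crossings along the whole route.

1

Leg 1: +170.596° → -171.431°, shortest Δλ = 17.973° (east) — crosses 180°.
Leg 2: -171.431° → -68.570°, shortest Δλ = 102.861° (east) — does not cross 180°.
Total crossings: 1.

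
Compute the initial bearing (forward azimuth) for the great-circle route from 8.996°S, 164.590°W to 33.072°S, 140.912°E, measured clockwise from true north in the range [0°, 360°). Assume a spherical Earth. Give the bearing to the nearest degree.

Δλ = 140.912 − -164.590 = 305.502°; wrapped into (−180°, 180°]: -54.498°.
θ = atan2( sin Δλ · cos φ₂ , cos φ₁ · sin φ₂ − sin φ₁ · cos φ₂ · cos Δλ )
  = atan2(-0.68220, -0.46289) = -124.158° → normalised to [0°, 360°): 235.842°.

236°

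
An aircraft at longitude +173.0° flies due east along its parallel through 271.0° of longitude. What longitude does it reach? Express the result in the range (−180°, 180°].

Start at +173.0°; shift +271.0° → +444.0°.
+444.0° lies outside (−180°, 180°]; subtract 360° → +84.0°.

+84.0°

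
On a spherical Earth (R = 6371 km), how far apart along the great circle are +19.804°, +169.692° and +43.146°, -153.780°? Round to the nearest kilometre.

Δλ = -153.780 − 169.692 = -323.472°; wrapped into (−180°, 180°]: 36.528°.
Δφ = 43.146 − 19.804 = 23.342°.
a = sin²(Δφ/2) + cos φ₁ · cos φ₂ · sin²(Δλ/2) = 0.108344.
c = 2·atan2(√a, √(1−a)) = 0.67082 rad → d = 6371·c ≈ 4273.80 km.

4274 km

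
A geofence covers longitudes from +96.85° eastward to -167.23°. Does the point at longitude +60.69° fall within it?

No

Band width going east from +96.85° to -167.23°: ((-167.23 − 96.85) mod 360) = 95.92°.
Offset of +60.69° east of the west edge: ((60.69 − 96.85) mod 360) = 323.84°.
323.84° > 95.92° ⇒ outside.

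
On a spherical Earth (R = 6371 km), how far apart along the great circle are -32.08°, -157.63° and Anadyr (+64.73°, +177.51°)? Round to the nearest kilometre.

Δλ = 177.51 − -157.63 = 335.14°; wrapped into (−180°, 180°]: -24.86°.
Δφ = 64.73 − -32.08 = 96.81°.
a = sin²(Δφ/2) + cos φ₁ · cos φ₂ · sin²(Δλ/2) = 0.576047.
c = 2·atan2(√a, √(1−a)) = 1.72348 rad → d = 6371·c ≈ 10980.31 km.

10980 km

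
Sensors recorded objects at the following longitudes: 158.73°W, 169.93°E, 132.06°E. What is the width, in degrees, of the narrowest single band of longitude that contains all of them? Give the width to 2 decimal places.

69.21°

Sort the longitudes: -158.73°, +132.06°, +169.93°.
Eastward gaps between consecutive values (wrapping around): 290.79°, 37.87°, 31.34°.
Largest gap = 290.79° ⇒ minimal covering band is its complement: 360° − 290.79° = 69.21°.
Band runs from +132.06° eastward to -158.73°, crossing the antimeridian.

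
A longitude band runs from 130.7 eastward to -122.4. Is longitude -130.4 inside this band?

Band width going east from +130.7° to -122.4°: ((-122.4 − 130.7) mod 360) = 106.9°.
Offset of -130.4° east of the west edge: ((-130.4 − 130.7) mod 360) = 98.9°.
98.9° ≤ 106.9° ⇒ inside.

Yes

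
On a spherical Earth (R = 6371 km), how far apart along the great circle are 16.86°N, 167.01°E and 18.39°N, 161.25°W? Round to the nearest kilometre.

3364 km

Δλ = -161.25 − 167.01 = -328.26°; wrapped into (−180°, 180°]: 31.74°.
Δφ = 18.39 − 16.86 = 1.53°.
a = sin²(Δφ/2) + cos φ₁ · cos φ₂ · sin²(Δλ/2) = 0.068087.
c = 2·atan2(√a, √(1−a)) = 0.52798 rad → d = 6371·c ≈ 3363.77 km.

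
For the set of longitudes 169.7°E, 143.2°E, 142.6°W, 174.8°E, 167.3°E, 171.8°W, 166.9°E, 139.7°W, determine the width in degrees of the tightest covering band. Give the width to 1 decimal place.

77.1°

Sort the longitudes: -171.8°, -142.6°, -139.7°, +143.2°, +166.9°, +167.3°, +169.7°, +174.8°.
Eastward gaps between consecutive values (wrapping around): 29.2°, 2.9°, 282.9°, 23.7°, 0.4°, 2.4°, 5.1°, 13.4°.
Largest gap = 282.9° ⇒ minimal covering band is its complement: 360° − 282.9° = 77.1°.
Band runs from +143.2° eastward to -139.7°, crossing the antimeridian.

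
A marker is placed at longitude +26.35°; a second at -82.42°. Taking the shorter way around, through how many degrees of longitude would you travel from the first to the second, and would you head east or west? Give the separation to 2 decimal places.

108.77° west

Raw difference: -82.42 − 26.35 = -108.77°.
Normalise into (−180°, 180°]: -108.77° stays -108.77°.
Negative ⇒ the second point lies to the west; separation 108.77°.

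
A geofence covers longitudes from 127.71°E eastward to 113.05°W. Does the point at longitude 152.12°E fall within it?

Yes

Band width going east from +127.71° to -113.05°: ((-113.05 − 127.71) mod 360) = 119.24°.
Offset of +152.12° east of the west edge: ((152.12 − 127.71) mod 360) = 24.41°.
24.41° ≤ 119.24° ⇒ inside.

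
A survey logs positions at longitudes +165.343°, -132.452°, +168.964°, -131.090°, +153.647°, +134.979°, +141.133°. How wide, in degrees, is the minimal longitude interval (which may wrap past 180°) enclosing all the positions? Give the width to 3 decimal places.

Sort the longitudes: -132.452°, -131.090°, +134.979°, +141.133°, +153.647°, +165.343°, +168.964°.
Eastward gaps between consecutive values (wrapping around): 1.362°, 266.069°, 6.154°, 12.514°, 11.696°, 3.621°, 58.584°.
Largest gap = 266.069° ⇒ minimal covering band is its complement: 360° − 266.069° = 93.931°.
Band runs from +134.979° eastward to -131.090°, crossing the antimeridian.

93.931°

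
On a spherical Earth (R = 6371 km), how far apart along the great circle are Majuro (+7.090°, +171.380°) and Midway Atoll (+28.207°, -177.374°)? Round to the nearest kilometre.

Δλ = -177.374 − 171.380 = -348.754°; wrapped into (−180°, 180°]: 11.246°.
Δφ = 28.207 − 7.090 = 21.117°.
a = sin²(Δφ/2) + cos φ₁ · cos φ₂ · sin²(Δλ/2) = 0.041972.
c = 2·atan2(√a, √(1−a)) = 0.41267 rad → d = 6371·c ≈ 2629.09 km.

2629 km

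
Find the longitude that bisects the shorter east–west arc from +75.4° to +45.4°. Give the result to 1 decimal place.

Signed shortest Δλ from +75.4° to +45.4° is -30.0°.
Midpoint longitude = +75.4° + (-30.0°)/2 = +75.4° − 15.0° = +60.4°.

+60.4°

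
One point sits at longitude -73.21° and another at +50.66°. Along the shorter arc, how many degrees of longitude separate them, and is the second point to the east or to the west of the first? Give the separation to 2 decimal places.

Raw difference: 50.66 − -73.21 = 123.87°.
Normalise into (−180°, 180°]: 123.87° stays 123.87°.
Positive ⇒ the second point lies to the east; separation 123.87°.

123.87° east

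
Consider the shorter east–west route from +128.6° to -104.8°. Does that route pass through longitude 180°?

Naïve |-104.8 − 128.6| = 233.4° > 180°, so the shorter arc goes the other way round — across 180°.
Signed shortest Δλ = ((-104.8 − 128.6 + 180) mod 360) − 180 = 126.6°.
Going east by 126.6° from +128.6° passes through 180° before reaching -104.8°.

Yes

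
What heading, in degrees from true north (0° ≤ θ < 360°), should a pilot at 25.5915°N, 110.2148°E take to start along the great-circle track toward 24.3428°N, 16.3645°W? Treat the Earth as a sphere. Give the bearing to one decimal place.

Δλ = -16.3645 − 110.2148 = -126.5793°.
θ = atan2( sin Δλ · cos φ₂ , cos φ₁ · sin φ₂ − sin φ₁ · cos φ₂ · cos Δλ )
  = atan2(-0.73164, 0.60629) = -50.353° → normalised to [0°, 360°): 309.647°.

309.6°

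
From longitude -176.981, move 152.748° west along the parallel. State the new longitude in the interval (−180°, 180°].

+30.271°

Start at -176.981°; shift −152.748° → -329.729°.
-329.729° lies outside (−180°, 180°]; add 360° → +30.271°.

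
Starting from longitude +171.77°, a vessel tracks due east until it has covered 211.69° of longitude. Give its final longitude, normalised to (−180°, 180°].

Start at +171.77°; shift +211.69° → +383.46°.
+383.46° lies outside (−180°, 180°]; subtract 360° → +23.46°.

+23.46°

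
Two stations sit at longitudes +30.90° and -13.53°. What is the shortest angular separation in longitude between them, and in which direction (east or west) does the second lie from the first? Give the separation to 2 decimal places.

Raw difference: -13.53 − 30.90 = -44.43°.
Normalise into (−180°, 180°]: -44.43° stays -44.43°.
Negative ⇒ the second point lies to the west; separation 44.43°.

44.43° west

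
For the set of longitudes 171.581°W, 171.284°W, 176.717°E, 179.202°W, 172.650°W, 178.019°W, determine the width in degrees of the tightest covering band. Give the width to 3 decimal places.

Sort the longitudes: -179.202°, -178.019°, -172.650°, -171.581°, -171.284°, +176.717°.
Eastward gaps between consecutive values (wrapping around): 1.183°, 5.369°, 1.069°, 0.297°, 348.001°, 4.081°.
Largest gap = 348.001° ⇒ minimal covering band is its complement: 360° − 348.001° = 11.999°.
Band runs from +176.717° eastward to -171.284°, crossing the antimeridian.

11.999°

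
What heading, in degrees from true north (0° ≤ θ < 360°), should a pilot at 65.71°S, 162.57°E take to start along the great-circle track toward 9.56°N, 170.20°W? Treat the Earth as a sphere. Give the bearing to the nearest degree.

27°

Δλ = -170.20 − 162.57 = -332.77°; wrapped into (−180°, 180°]: 27.23°.
θ = atan2( sin Δλ · cos φ₂ , cos φ₁ · sin φ₂ − sin φ₁ · cos φ₂ · cos Δλ )
  = atan2(0.45121, 0.86753) = 27.479° → normalised to [0°, 360°): 27.479°.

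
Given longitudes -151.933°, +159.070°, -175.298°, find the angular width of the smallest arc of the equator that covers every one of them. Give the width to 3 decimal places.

Sort the longitudes: -175.298°, -151.933°, +159.070°.
Eastward gaps between consecutive values (wrapping around): 23.365°, 311.003°, 25.632°.
Largest gap = 311.003° ⇒ minimal covering band is its complement: 360° − 311.003° = 48.997°.
Band runs from +159.070° eastward to -151.933°, crossing the antimeridian.

48.997°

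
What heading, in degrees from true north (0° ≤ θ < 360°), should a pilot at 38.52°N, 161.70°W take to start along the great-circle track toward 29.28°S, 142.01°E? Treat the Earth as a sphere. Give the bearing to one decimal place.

Δλ = 142.01 − -161.70 = 303.71°; wrapped into (−180°, 180°]: -56.29°.
θ = atan2( sin Δλ · cos φ₂ , cos φ₁ · sin φ₂ − sin φ₁ · cos φ₂ · cos Δλ )
  = atan2(-0.72558, -0.68413) = -133.316° → normalised to [0°, 360°): 226.684°.

226.7°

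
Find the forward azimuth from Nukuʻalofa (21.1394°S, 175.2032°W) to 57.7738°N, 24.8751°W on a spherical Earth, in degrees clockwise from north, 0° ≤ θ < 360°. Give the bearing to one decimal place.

Δλ = -24.8751 − -175.2032 = 150.3281°.
θ = atan2( sin Δλ · cos φ₂ , cos φ₁ · sin φ₂ − sin φ₁ · cos φ₂ · cos Δλ )
  = atan2(0.26398, 0.62192) = 22.999° → normalised to [0°, 360°): 22.999°.

23.0°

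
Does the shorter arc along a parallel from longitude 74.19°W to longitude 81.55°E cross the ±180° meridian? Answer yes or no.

No

Signed shortest Δλ = ((81.55 − -74.19 + 180) mod 360) − 180 = 155.74°.
Going east by 155.74° from -74.19° reaches +81.55° without touching 180°.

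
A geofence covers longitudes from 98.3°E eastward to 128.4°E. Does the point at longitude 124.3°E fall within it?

Band width going east from +98.3° to +128.4°: ((128.4 − 98.3) mod 360) = 30.1°.
Offset of +124.3° east of the west edge: ((124.3 − 98.3) mod 360) = 26.0°.
26.0° ≤ 30.1° ⇒ inside.

Yes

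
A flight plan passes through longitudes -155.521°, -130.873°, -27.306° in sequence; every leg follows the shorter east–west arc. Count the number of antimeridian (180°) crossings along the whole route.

0

Leg 1: -155.521° → -130.873°, shortest Δλ = 24.648° (east) — does not cross 180°.
Leg 2: -130.873° → -27.306°, shortest Δλ = 103.567° (east) — does not cross 180°.
Total crossings: 0.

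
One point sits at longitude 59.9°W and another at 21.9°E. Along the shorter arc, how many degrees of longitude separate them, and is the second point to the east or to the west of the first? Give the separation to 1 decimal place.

81.8° east

Raw difference: 21.9 − -59.9 = 81.8°.
Normalise into (−180°, 180°]: 81.8° stays 81.8°.
Positive ⇒ the second point lies to the east; separation 81.8°.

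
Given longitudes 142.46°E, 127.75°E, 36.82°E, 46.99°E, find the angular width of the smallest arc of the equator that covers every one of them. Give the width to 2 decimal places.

Sort the longitudes: +36.82°, +46.99°, +127.75°, +142.46°.
Eastward gaps between consecutive values (wrapping around): 10.17°, 80.76°, 14.71°, 254.36°.
Largest gap = 254.36° ⇒ minimal covering band is its complement: 360° − 254.36° = 105.64°.
Band runs from +36.82° eastward to +142.46°.

105.64°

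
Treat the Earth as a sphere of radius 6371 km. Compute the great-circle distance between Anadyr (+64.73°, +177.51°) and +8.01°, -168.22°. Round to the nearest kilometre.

Δλ = -168.22 − 177.51 = -345.73°; wrapped into (−180°, 180°]: 14.27°.
Δφ = 8.01 − 64.73 = -56.72°.
a = sin²(Δφ/2) + cos φ₁ · cos φ₂ · sin²(Δλ/2) = 0.232156.
c = 2·atan2(√a, √(1−a)) = 1.00547 rad → d = 6371·c ≈ 6405.88 km.

6406 km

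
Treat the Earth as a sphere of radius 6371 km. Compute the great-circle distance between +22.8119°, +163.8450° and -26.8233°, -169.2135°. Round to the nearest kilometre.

Δλ = -169.2135 − 163.8450 = -333.0585°; wrapped into (−180°, 180°]: 26.9415°.
Δφ = -26.8233 − 22.8119 = -49.6352°.
a = sin²(Δφ/2) + cos φ₁ · cos φ₂ · sin²(Δλ/2) = 0.220813.
c = 2·atan2(√a, √(1−a)) = 0.97837 rad → d = 6371·c ≈ 6233.20 km.

6233 km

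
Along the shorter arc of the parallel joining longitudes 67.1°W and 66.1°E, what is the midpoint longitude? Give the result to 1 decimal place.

0.5°W

Signed shortest Δλ from -67.1° to +66.1° is +133.2°.
Midpoint longitude = -67.1° + (+133.2°)/2 = -67.1° + 66.6° = -0.5°.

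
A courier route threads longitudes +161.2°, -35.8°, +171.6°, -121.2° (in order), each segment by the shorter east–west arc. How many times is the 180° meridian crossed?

3

Leg 1: +161.2° → -35.8°, shortest Δλ = 163.0° (east) — crosses 180°.
Leg 2: -35.8° → +171.6°, shortest Δλ = -152.6° (west) — crosses 180°.
Leg 3: +171.6° → -121.2°, shortest Δλ = 67.2° (east) — crosses 180°.
Total crossings: 3.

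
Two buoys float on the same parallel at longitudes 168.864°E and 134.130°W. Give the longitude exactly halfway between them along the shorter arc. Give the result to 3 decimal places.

Signed shortest Δλ from +168.864° to -134.130° is +57.006°.
Midpoint longitude = +168.864° + (+57.006°)/2 = +168.864° + 28.503° = +197.367°.
Normalise into (−180°, 180°]: -162.633°.
(The naïve average (+168.864 + -134.130)/2 = 17.367° is on the wrong side of the globe.)

162.633°W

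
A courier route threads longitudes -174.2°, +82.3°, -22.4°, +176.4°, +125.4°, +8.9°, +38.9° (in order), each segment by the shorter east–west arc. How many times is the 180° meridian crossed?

Leg 1: -174.2° → +82.3°, shortest Δλ = -103.5° (west) — crosses 180°.
Leg 2: +82.3° → -22.4°, shortest Δλ = -104.7° (west) — does not cross 180°.
Leg 3: -22.4° → +176.4°, shortest Δλ = -161.2° (west) — crosses 180°.
Leg 4: +176.4° → +125.4°, shortest Δλ = -51.0° (west) — does not cross 180°.
Leg 5: +125.4° → +8.9°, shortest Δλ = -116.5° (west) — does not cross 180°.
Leg 6: +8.9° → +38.9°, shortest Δλ = 30.0° (east) — does not cross 180°.
Total crossings: 2.

2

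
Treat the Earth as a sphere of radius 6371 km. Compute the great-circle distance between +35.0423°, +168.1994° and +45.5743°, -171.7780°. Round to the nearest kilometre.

Δλ = -171.7780 − 168.1994 = -339.9774°; wrapped into (−180°, 180°]: 20.0226°.
Δφ = 45.5743 − 35.0423 = 10.5320°.
a = sin²(Δφ/2) + cos φ₁ · cos φ₂ · sin²(Δλ/2) = 0.025743.
c = 2·atan2(√a, √(1−a)) = 0.32229 rad → d = 6371·c ≈ 2053.29 km.

2053 km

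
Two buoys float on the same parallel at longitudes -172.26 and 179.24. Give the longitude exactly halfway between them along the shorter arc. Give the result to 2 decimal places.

-176.51°

Signed shortest Δλ from -172.26° to +179.24° is -8.50°.
Midpoint longitude = -172.26° + (-8.50°)/2 = -172.26° − 4.25° = -176.51°.
(The naïve average (-172.26 + +179.24)/2 = 3.49° is on the wrong side of the globe.)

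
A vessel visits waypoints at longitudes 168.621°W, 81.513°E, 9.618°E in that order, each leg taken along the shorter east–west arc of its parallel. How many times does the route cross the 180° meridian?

1

Leg 1: -168.621° → +81.513°, shortest Δλ = -109.866° (west) — crosses 180°.
Leg 2: +81.513° → +9.618°, shortest Δλ = -71.895° (west) — does not cross 180°.
Total crossings: 1.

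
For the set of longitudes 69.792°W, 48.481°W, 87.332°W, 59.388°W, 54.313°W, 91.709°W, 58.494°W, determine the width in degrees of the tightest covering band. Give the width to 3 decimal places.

Sort the longitudes: -91.709°, -87.332°, -69.792°, -59.388°, -58.494°, -54.313°, -48.481°.
Eastward gaps between consecutive values (wrapping around): 4.377°, 17.540°, 10.404°, 0.894°, 4.181°, 5.832°, 316.772°.
Largest gap = 316.772° ⇒ minimal covering band is its complement: 360° − 316.772° = 43.228°.
Band runs from -91.709° eastward to -48.481°.

43.228°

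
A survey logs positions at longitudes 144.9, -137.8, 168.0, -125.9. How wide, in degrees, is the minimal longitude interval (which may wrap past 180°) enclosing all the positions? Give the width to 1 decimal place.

Sort the longitudes: -137.8°, -125.9°, +144.9°, +168.0°.
Eastward gaps between consecutive values (wrapping around): 11.9°, 270.8°, 23.1°, 54.2°.
Largest gap = 270.8° ⇒ minimal covering band is its complement: 360° − 270.8° = 89.2°.
Band runs from +144.9° eastward to -125.9°, crossing the antimeridian.

89.2°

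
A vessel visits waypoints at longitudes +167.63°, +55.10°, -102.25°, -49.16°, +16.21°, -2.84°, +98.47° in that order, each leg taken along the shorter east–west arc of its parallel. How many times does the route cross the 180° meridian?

0

Leg 1: +167.63° → +55.10°, shortest Δλ = -112.53° (west) — does not cross 180°.
Leg 2: +55.10° → -102.25°, shortest Δλ = -157.35° (west) — does not cross 180°.
Leg 3: -102.25° → -49.16°, shortest Δλ = 53.09° (east) — does not cross 180°.
Leg 4: -49.16° → +16.21°, shortest Δλ = 65.37° (east) — does not cross 180°.
Leg 5: +16.21° → -2.84°, shortest Δλ = -19.05° (west) — does not cross 180°.
Leg 6: -2.84° → +98.47°, shortest Δλ = 101.31° (east) — does not cross 180°.
Total crossings: 0.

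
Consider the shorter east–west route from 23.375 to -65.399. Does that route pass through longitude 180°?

No

Signed shortest Δλ = ((-65.399 − 23.375 + 180) mod 360) − 180 = -88.774°.
Going west by 88.774° from +23.375° reaches -65.399° without touching 180°.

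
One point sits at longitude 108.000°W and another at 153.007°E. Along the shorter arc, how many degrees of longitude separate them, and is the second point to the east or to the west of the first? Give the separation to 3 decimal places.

98.993° west

Raw difference: 153.007 − -108.000 = 261.007°.
Normalise into (−180°, 180°]: 261.007° − 360° = -98.993°.
Negative ⇒ the second point lies to the west; separation 98.993°.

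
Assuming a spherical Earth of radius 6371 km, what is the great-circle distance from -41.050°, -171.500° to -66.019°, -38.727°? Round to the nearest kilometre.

Δλ = -38.727 − -171.500 = 132.773°.
Δφ = -66.019 − -41.050 = -24.969°.
a = sin²(Δφ/2) + cos φ₁ · cos φ₂ · sin²(Δλ/2) = 0.304059.
c = 2·atan2(√a, √(1−a)) = 1.16812 rad → d = 6371·c ≈ 7442.09 km.

7442 km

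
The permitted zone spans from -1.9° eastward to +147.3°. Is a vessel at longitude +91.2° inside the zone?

Band width going east from -1.9° to +147.3°: ((147.3 − -1.9) mod 360) = 149.2°.
Offset of +91.2° east of the west edge: ((91.2 − -1.9) mod 360) = 93.1°.
93.1° ≤ 149.2° ⇒ inside.

Yes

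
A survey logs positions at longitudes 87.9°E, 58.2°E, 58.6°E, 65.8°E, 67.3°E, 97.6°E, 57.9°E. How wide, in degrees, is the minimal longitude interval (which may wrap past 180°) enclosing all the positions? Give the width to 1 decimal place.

Sort the longitudes: +57.9°, +58.2°, +58.6°, +65.8°, +67.3°, +87.9°, +97.6°.
Eastward gaps between consecutive values (wrapping around): 0.3°, 0.4°, 7.2°, 1.5°, 20.6°, 9.7°, 320.3°.
Largest gap = 320.3° ⇒ minimal covering band is its complement: 360° − 320.3° = 39.7°.
Band runs from +57.9° eastward to +97.6°.

39.7°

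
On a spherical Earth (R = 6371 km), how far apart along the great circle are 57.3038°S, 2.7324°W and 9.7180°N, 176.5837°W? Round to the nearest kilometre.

Δλ = -176.5837 − -2.7324 = -173.8513°.
Δφ = 9.7180 − -57.3038 = 67.0218°.
a = sin²(Δφ/2) + cos φ₁ · cos φ₂ · sin²(Δλ/2) = 0.835711.
c = 2·atan2(√a, √(1−a)) = 2.30692 rad → d = 6371·c ≈ 14697.41 km.

14697 km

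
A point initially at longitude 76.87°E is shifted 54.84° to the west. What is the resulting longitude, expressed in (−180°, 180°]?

Start at +76.87°; shift −54.84° → +22.03°.
+22.03° already lies in (−180°, 180°].

22.03°E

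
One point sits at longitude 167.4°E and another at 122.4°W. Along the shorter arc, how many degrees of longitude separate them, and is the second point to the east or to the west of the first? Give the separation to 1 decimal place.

70.2° east

Raw difference: -122.4 − 167.4 = -289.8°.
Normalise into (−180°, 180°]: -289.8° + 360° = 70.2°.
Positive ⇒ the second point lies to the east; separation 70.2°.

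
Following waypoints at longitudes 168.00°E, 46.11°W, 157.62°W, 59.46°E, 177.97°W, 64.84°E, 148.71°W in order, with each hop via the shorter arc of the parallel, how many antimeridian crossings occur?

5

Leg 1: +168.00° → -46.11°, shortest Δλ = 145.89° (east) — crosses 180°.
Leg 2: -46.11° → -157.62°, shortest Δλ = -111.51° (west) — does not cross 180°.
Leg 3: -157.62° → +59.46°, shortest Δλ = -142.92° (west) — crosses 180°.
Leg 4: +59.46° → -177.97°, shortest Δλ = 122.57° (east) — crosses 180°.
Leg 5: -177.97° → +64.84°, shortest Δλ = -117.19° (west) — crosses 180°.
Leg 6: +64.84° → -148.71°, shortest Δλ = 146.45° (east) — crosses 180°.
Total crossings: 5.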